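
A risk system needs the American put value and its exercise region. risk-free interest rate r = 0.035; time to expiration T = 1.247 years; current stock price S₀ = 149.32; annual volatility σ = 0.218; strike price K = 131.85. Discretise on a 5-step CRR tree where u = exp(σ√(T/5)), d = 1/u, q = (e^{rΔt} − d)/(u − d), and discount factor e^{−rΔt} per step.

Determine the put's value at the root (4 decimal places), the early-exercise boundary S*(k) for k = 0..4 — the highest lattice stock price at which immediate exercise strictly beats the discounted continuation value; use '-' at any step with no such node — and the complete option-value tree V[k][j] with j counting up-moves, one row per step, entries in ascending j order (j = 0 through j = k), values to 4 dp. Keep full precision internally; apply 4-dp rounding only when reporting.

Δt=0.24940  u=1.11502  d=0.89685  q=0.51300  discount=0.99131
step 5 (expiry): payoffs max(K−S,0) = 45.2113 24.1355 0.0000 0.0000 0.0000 0.0000
step 4: (k=4,j=0): S=96.6035, (K−S)⁺=35.2465, hold=34.1006 ⇒ V=35.2465 exercise | (k=4,j=1): S=120.1034, (K−S)⁺=11.7466, hold=11.6519 ⇒ V=11.7466 exercise | (k=4,j=2): S=149.3200, (K−S)⁺=0.0000, hold=0.0000 ⇒ V=0.0000 continue | (k=4,j=3): S=185.6438, (K−S)⁺=0.0000, hold=0.0000 ⇒ V=0.0000 continue | (k=4,j=4): S=230.8038, (K−S)⁺=0.0000, hold=0.0000 ⇒ V=0.0000 continue  boundary S*=120.1034
step 3: (k=3,j=0): S=107.7145, (K−S)⁺=24.1355, hold=22.9896 ⇒ V=24.1355 exercise | (k=3,j=1): S=133.9173, (K−S)⁺=0.0000, hold=5.6709 ⇒ V=5.6709 continue | (k=3,j=2): S=166.4943, (K−S)⁺=0.0000, hold=0.0000 ⇒ V=0.0000 continue | (k=3,j=3): S=206.9959, (K−S)⁺=0.0000, hold=0.0000 ⇒ V=0.0000 continue  boundary S*=107.7145
step 2: (k=2,j=0): S=120.1034, (K−S)⁺=11.7466, hold=14.5358 ⇒ V=14.5358 continue | (k=2,j=1): S=149.3200, (K−S)⁺=0.0000, hold=2.7378 ⇒ V=2.7378 continue | (k=2,j=2): S=185.6438, (K−S)⁺=0.0000, hold=0.0000 ⇒ V=0.0000 continue  boundary S*=-
step 1: (k=1,j=0): S=133.9173, (K−S)⁺=0.0000, hold=8.4097 ⇒ V=8.4097 continue | (k=1,j=1): S=166.4943, (K−S)⁺=0.0000, hold=1.3217 ⇒ V=1.3217 continue  boundary S*=-
step 0: (k=0,j=0): S=149.3200, (K−S)⁺=0.0000, hold=4.7321 ⇒ V=4.7321 continue  boundary S*=-

price = 4.7321
boundary = - - - 107.7145 120.1034
tree:
4.7321
8.4097 1.3217
14.5358 2.7378 0.0000
24.1355 5.6709 0.0000 0.0000
35.2465 11.7466 0.0000 0.0000 0.0000
45.2113 24.1355 0.0000 0.0000 0.0000 0.0000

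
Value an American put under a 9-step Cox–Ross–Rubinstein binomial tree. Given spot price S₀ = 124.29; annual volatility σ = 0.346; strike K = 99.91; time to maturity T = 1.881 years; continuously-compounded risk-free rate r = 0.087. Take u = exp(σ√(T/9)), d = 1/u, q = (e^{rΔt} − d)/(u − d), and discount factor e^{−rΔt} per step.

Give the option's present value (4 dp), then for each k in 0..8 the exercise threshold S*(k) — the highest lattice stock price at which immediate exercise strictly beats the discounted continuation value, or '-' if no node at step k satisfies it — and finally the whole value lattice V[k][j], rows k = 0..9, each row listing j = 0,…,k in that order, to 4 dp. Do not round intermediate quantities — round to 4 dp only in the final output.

params: Δt=0.20900 u=1.17138 d=0.85370 q=0.51830 e^(-rΔt)=0.98198
t_9 payoffs: 69.9757 58.8365 43.5521 22.5801 0.0000 0.0000 0.0000 0.0000 0.0000 0.0000
t_8: node(8,0) S=35.0643 payoff=64.8457 vs cont=63.0454 → 64.8457 [stop]  node(8,1) S=48.1125 payoff=51.7975 vs cont=49.9972 → 51.7975 [stop]  node(8,2) S=66.0163 payoff=33.8937 vs cont=32.0935 → 33.8937 [stop]  node(8,3) S=90.5823 payoff=9.3277 vs cont=10.6809 → 10.6809 [wait]  node(8,4) S=124.2900 payoff=0.0000 vs cont=0.0000 → 0.0000 [wait]  node(8,5) S=170.5410 payoff=0.0000 vs cont=0.0000 → 0.0000 [wait]  node(8,6) S=234.0031 payoff=0.0000 vs cont=0.0000 → 0.0000 [wait]  node(8,7) S=321.0807 payoff=0.0000 vs cont=0.0000 → 0.0000 [wait]  node(8,8) S=440.5618 payoff=0.0000 vs cont=0.0000 → 0.0000 [wait]  ⇒ S*(8)=66.0163
t_7: node(7,0) S=41.0735 payoff=58.8365 vs cont=57.0362 → 58.8365 [stop]  node(7,1) S=56.3579 payoff=43.5521 vs cont=41.7519 → 43.5521 [stop]  node(7,2) S=77.3299 payoff=22.5801 vs cont=21.4686 → 22.5801 [stop]  node(7,3) S=106.1060 payoff=0.0000 vs cont=5.0523 → 5.0523 [wait]  node(7,4) S=145.5903 payoff=0.0000 vs cont=0.0000 → 0.0000 [wait]  node(7,5) S=199.7677 payoff=0.0000 vs cont=0.0000 → 0.0000 [wait]  node(7,6) S=274.1056 payoff=0.0000 vs cont=0.0000 → 0.0000 [wait]  node(7,7) S=376.1062 payoff=0.0000 vs cont=0.0000 → 0.0000 [wait]  ⇒ S*(7)=77.3299
t_6: node(6,0) S=48.1125 payoff=51.7975 vs cont=49.9972 → 51.7975 [stop]  node(6,1) S=66.0163 payoff=33.8937 vs cont=32.0935 → 33.8937 [stop]  node(6,2) S=90.5823 payoff=9.3277 vs cont=13.2523 → 13.2523 [wait]  node(6,3) S=124.2900 payoff=0.0000 vs cont=2.3899 → 2.3899 [wait]  node(6,4) S=170.5410 payoff=0.0000 vs cont=0.0000 → 0.0000 [wait]  node(6,5) S=234.0031 payoff=0.0000 vs cont=0.0000 → 0.0000 [wait]  node(6,6) S=321.0807 payoff=0.0000 vs cont=0.0000 → 0.0000 [wait]  ⇒ S*(6)=66.0163
t_5: node(5,0) S=56.3579 payoff=43.5521 vs cont=41.7519 → 43.5521 [stop]  node(5,1) S=77.3299 payoff=22.5801 vs cont=22.7774 → 22.7774 [wait]  node(5,2) S=106.1060 payoff=0.0000 vs cont=7.4850 → 7.4850 [wait]  node(5,3) S=145.5903 payoff=0.0000 vs cont=1.1305 → 1.1305 [wait]  node(5,4) S=199.7677 payoff=0.0000 vs cont=0.0000 → 0.0000 [wait]  node(5,5) S=274.1056 payoff=0.0000 vs cont=0.0000 → 0.0000 [wait]  ⇒ S*(5)=56.3579
t_4: node(4,0) S=66.0163 payoff=33.8937 vs cont=32.1939 → 33.8937 [stop]  node(4,1) S=90.5823 payoff=9.3277 vs cont=14.5838 → 14.5838 [wait]  node(4,2) S=124.2900 payoff=0.0000 vs cont=4.1159 → 4.1159 [wait]  node(4,3) S=170.5410 payoff=0.0000 vs cont=0.5347 → 0.5347 [wait]  node(4,4) S=234.0031 payoff=0.0000 vs cont=0.0000 → 0.0000 [wait]  ⇒ S*(4)=66.0163
t_3: node(3,0) S=77.3299 payoff=22.5801 vs cont=23.4550 → 23.4550 [wait]  node(3,1) S=106.1060 payoff=0.0000 vs cont=8.9933 → 8.9933 [wait]  node(3,2) S=145.5903 payoff=0.0000 vs cont=2.2191 → 2.2191 [wait]  node(3,3) S=199.7677 payoff=0.0000 vs cont=0.2529 → 0.2529 [wait]  ⇒ S*(3)=-
t_2: node(2,0) S=90.5823 payoff=9.3277 vs cont=15.6720 → 15.6720 [wait]  node(2,1) S=124.2900 payoff=0.0000 vs cont=5.3834 → 5.3834 [wait]  node(2,2) S=170.5410 payoff=0.0000 vs cont=1.1784 → 1.1784 [wait]  ⇒ S*(2)=-
t_1: node(1,0) S=106.1060 payoff=0.0000 vs cont=10.1531 → 10.1531 [wait]  node(1,1) S=145.5903 payoff=0.0000 vs cont=3.1463 → 3.1463 [wait]  ⇒ S*(1)=-
t_0: node(0,0) S=124.2900 payoff=0.0000 vs cont=6.4040 → 6.4040 [wait]  ⇒ S*(0)=-

price = 6.4040
boundary = - - - - 66.0163 56.3579 66.0163 77.3299 66.0163
tree:
6.4040
10.1531 3.1463
15.6720 5.3834 1.1784
23.4550 8.9933 2.2191 0.2529
33.8937 14.5838 4.1159 0.5347 0.0000
43.5521 22.7774 7.4850 1.1305 0.0000 0.0000
51.7975 33.8937 13.2523 2.3899 0.0000 0.0000 0.0000
58.8365 43.5521 22.5801 5.0523 0.0000 0.0000 0.0000 0.0000
64.8457 51.7975 33.8937 10.6809 0.0000 0.0000 0.0000 0.0000 0.0000
69.9757 58.8365 43.5521 22.5801 0.0000 0.0000 0.0000 0.0000 0.0000 0.0000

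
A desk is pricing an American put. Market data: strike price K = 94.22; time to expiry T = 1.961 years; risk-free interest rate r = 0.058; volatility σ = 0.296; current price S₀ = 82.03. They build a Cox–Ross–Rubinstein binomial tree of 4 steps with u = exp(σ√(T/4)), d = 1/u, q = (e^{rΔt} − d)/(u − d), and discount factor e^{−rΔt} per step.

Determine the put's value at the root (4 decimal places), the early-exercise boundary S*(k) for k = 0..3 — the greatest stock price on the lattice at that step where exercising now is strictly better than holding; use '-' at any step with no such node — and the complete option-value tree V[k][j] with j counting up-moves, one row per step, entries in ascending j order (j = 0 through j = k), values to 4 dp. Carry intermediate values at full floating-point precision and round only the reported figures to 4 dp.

Δt=0.49025, u=1.23029, d=0.81281, q=0.51746, disc=e^(-rΔt)=0.97197
k=4 terminal: V=max(K-S,0) → 58.4155 40.0255 12.1900 0.0000 0.0000
k=3: j=0 S=44.0500 intr=50.1700 cont=47.5286 V=50.1700[EX]; j=1 S=66.6751 intr=27.5449 cont=24.9035 V=27.5449[EX]; j=2 S=100.9210 intr=0.0000 cont=5.7173 V=5.7173[hold]; j=3 S=152.7563 intr=0.0000 cont=0.0000 V=0.0000[hold]  S*(3)=66.6751
k=2: j=0 S=54.1945 intr=40.0255 cont=37.3841 V=40.0255[EX]; j=1 S=82.0300 intr=12.1900 cont=15.7944 V=15.7944[hold]; j=2 S=124.1624 intr=0.0000 cont=2.6815 V=2.6815[hold]  S*(2)=54.1945
k=1: j=0 S=66.6751 intr=27.5449 cont=26.7163 V=27.5449[EX]; j=1 S=100.9210 intr=0.0000 cont=8.7565 V=8.7565[hold]  S*(1)=66.6751
k=0: j=0 S=82.0300 intr=12.1900 cont=17.3230 V=17.3230[hold]  S*(0)=-

price = 17.3230
boundary = - 66.6751 54.1945 66.6751
tree:
17.3230
27.5449 8.7565
40.0255 15.7944 2.6815
50.1700 27.5449 5.7173 0.0000
58.4155 40.0255 12.1900 0.0000 0.0000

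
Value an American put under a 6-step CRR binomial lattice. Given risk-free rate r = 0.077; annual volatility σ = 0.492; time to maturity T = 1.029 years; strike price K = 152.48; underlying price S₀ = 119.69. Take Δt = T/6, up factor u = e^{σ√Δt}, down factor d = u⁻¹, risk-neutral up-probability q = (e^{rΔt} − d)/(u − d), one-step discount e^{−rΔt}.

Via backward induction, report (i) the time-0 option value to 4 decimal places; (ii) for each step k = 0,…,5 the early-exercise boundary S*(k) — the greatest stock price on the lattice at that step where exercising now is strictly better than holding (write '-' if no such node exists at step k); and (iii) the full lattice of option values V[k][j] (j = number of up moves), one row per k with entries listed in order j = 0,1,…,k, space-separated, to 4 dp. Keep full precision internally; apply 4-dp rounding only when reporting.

params: Δt=0.17150 u=1.22599 d=0.81567 q=0.48163 e^(-rΔt)=0.98688
t_6 payoffs: 117.2321 99.5005 72.8488 32.7900 0.0000 0.0000 0.0000
t_5: node(5,0) S=43.2136 payoff=109.2664 vs cont=107.2660 → 109.2664 [stop]  node(5,1) S=64.9525 payoff=87.5275 vs cont=85.5272 → 87.5275 [stop]  node(5,2) S=97.6271 payoff=54.8529 vs cont=52.8525 → 54.8529 [stop]  node(5,3) S=146.7389 payoff=5.7411 vs cont=16.7742 → 16.7742 [wait]  node(5,4) S=220.5566 payoff=0.0000 vs cont=0.0000 → 0.0000 [wait]  node(5,5) S=331.5087 payoff=0.0000 vs cont=0.0000 → 0.0000 [wait]  ⇒ S*(5)=97.6271
t_4: node(4,0) S=52.9795 payoff=99.5005 vs cont=97.5001 → 99.5005 [stop]  node(4,1) S=79.6312 payoff=72.8488 vs cont=70.8485 → 72.8488 [stop]  node(4,2) S=119.6900 payoff=32.7900 vs cont=36.0339 → 36.0339 [wait]  node(4,3) S=179.9006 payoff=0.0000 vs cont=8.5811 → 8.5811 [wait]  node(4,4) S=270.4005 payoff=0.0000 vs cont=0.0000 → 0.0000 [wait]  ⇒ S*(4)=79.6312
t_3: node(3,0) S=64.9525 payoff=87.5275 vs cont=85.5272 → 87.5275 [stop]  node(3,1) S=97.6271 payoff=54.8529 vs cont=54.3944 → 54.8529 [stop]  node(3,2) S=146.7389 payoff=5.7411 vs cont=22.5124 → 22.5124 [wait]  node(3,3) S=220.5566 payoff=0.0000 vs cont=4.3898 → 4.3898 [wait]  ⇒ S*(3)=97.6271
t_2: node(2,0) S=79.6312 payoff=72.8488 vs cont=70.8485 → 72.8488 [stop]  node(2,1) S=119.6900 payoff=32.7900 vs cont=38.7613 → 38.7613 [wait]  node(2,2) S=179.9006 payoff=0.0000 vs cont=13.6031 → 13.6031 [wait]  ⇒ S*(2)=79.6312
t_1: node(1,0) S=97.6271 payoff=54.8529 vs cont=55.6908 → 55.6908 [wait]  node(1,1) S=146.7389 payoff=5.7411 vs cont=26.2947 → 26.2947 [wait]  ⇒ S*(1)=-
t_0: node(0,0) S=119.6900 payoff=32.7900 vs cont=40.9878 → 40.9878 [wait]  ⇒ S*(0)=-

price = 40.9878
boundary = - - 79.6312 97.6271 79.6312 97.6271
tree:
40.9878
55.6908 26.2947
72.8488 38.7613 13.6031
87.5275 54.8529 22.5124 4.3898
99.5005 72.8488 36.0339 8.5811 0.0000
109.2664 87.5275 54.8529 16.7742 0.0000 0.0000
117.2321 99.5005 72.8488 32.7900 0.0000 0.0000 0.0000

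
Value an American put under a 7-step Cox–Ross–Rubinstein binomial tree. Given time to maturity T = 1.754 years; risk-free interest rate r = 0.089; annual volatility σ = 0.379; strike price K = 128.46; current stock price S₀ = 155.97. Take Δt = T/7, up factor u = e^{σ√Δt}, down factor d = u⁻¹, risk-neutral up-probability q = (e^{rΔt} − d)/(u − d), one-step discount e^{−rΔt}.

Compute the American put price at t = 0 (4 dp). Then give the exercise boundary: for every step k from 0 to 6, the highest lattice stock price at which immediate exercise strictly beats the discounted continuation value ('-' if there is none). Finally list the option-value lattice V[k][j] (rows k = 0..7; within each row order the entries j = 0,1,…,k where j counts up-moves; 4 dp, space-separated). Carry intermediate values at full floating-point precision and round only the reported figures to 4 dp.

params: Δt=0.25057 u=1.20891 d=0.82719 q=0.51179 e^(-rΔt)=0.97795
t_7 payoffs: 87.1275 68.0544 40.1799 0.0000 0.0000 0.0000 0.0000 0.0000
t_6: node(6,0) S=49.9671 payoff=78.4929 vs cont=75.6598 → 78.4929 [stop]  node(6,1) S=73.0247 payoff=55.4353 vs cont=52.6022 → 55.4353 [stop]  node(6,2) S=106.7224 payoff=21.7376 vs cont=19.1835 → 21.7376 [stop]  node(6,3) S=155.9700 payoff=0.0000 vs cont=0.0000 → 0.0000 [wait]  node(6,4) S=227.9432 payoff=0.0000 vs cont=0.0000 → 0.0000 [wait]  node(6,5) S=333.1289 payoff=0.0000 vs cont=0.0000 → 0.0000 [wait]  node(6,6) S=486.8531 payoff=0.0000 vs cont=0.0000 → 0.0000 [wait]  ⇒ S*(6)=106.7224
t_5: node(5,0) S=60.4056 payoff=68.0544 vs cont=65.2214 → 68.0544 [stop]  node(5,1) S=88.2801 payoff=40.1799 vs cont=37.3469 → 40.1799 [stop]  node(5,2) S=129.0174 payoff=0.0000 vs cont=10.3784 → 10.3784 [wait]  node(5,3) S=188.5532 payoff=0.0000 vs cont=0.0000 → 0.0000 [wait]  node(5,4) S=275.5621 payoff=0.0000 vs cont=0.0000 → 0.0000 [wait]  node(5,5) S=402.7218 payoff=0.0000 vs cont=0.0000 → 0.0000 [wait]  ⇒ S*(5)=88.2801
t_4: node(4,0) S=73.0247 payoff=55.4353 vs cont=52.6022 → 55.4353 [stop]  node(4,1) S=106.7224 payoff=21.7376 vs cont=24.3780 → 24.3780 [wait]  node(4,2) S=155.9700 payoff=0.0000 vs cont=4.9551 → 4.9551 [wait]  node(4,3) S=227.9432 payoff=0.0000 vs cont=0.0000 → 0.0000 [wait]  node(4,4) S=333.1289 payoff=0.0000 vs cont=0.0000 → 0.0000 [wait]  ⇒ S*(4)=73.0247
t_3: node(3,0) S=88.2801 payoff=40.1799 vs cont=38.6684 → 40.1799 [stop]  node(3,1) S=129.0174 payoff=0.0000 vs cont=14.1191 → 14.1191 [wait]  node(3,2) S=188.5532 payoff=0.0000 vs cont=2.3658 → 2.3658 [wait]  node(3,3) S=275.5621 payoff=0.0000 vs cont=0.0000 → 0.0000 [wait]  ⇒ S*(3)=88.2801
t_2: node(2,0) S=106.7224 payoff=21.7376 vs cont=26.2502 → 26.2502 [wait]  node(2,1) S=155.9700 payoff=0.0000 vs cont=7.9251 → 7.9251 [wait]  node(2,2) S=227.9432 payoff=0.0000 vs cont=1.1295 → 1.1295 [wait]  ⇒ S*(2)=-
t_1: node(1,0) S=129.0174 payoff=0.0000 vs cont=16.4995 → 16.4995 [wait]  node(1,1) S=188.5532 payoff=0.0000 vs cont=4.3491 → 4.3491 [wait]  ⇒ S*(1)=-
t_0: node(0,0) S=155.9700 payoff=0.0000 vs cont=10.0543 → 10.0543 [wait]  ⇒ S*(0)=-

price = 10.0543
boundary = - - - 88.2801 73.0247 88.2801 106.7224
tree:
10.0543
16.4995 4.3491
26.2502 7.9251 1.1295
40.1799 14.1191 2.3658 0.0000
55.4353 24.3780 4.9551 0.0000 0.0000
68.0544 40.1799 10.3784 0.0000 0.0000 0.0000
78.4929 55.4353 21.7376 0.0000 0.0000 0.0000 0.0000
87.1275 68.0544 40.1799 0.0000 0.0000 0.0000 0.0000 0.0000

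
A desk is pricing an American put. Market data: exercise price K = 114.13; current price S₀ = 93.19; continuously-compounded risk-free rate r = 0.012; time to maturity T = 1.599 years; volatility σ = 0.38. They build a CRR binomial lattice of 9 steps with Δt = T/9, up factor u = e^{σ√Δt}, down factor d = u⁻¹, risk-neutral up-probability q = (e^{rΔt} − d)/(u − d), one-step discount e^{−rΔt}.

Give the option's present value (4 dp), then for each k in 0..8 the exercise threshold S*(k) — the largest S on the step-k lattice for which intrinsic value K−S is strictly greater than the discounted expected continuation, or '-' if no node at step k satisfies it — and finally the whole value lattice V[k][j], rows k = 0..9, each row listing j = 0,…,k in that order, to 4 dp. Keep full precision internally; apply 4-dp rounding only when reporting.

price = 30.6148
boundary = - - - 57.6347 49.1046 57.6347 67.6466 79.3976 93.1900
tree:
30.6148
38.6788 21.5393
47.4707 28.8081 13.3309
56.4953 37.3744 19.1502 6.7415
65.0254 46.8389 26.7291 10.5765 2.3897
72.2930 56.4953 36.0177 16.2362 4.1568 0.3812
78.4850 65.0254 46.4834 24.2221 7.1841 0.7162 0.0000
83.7606 72.2930 56.4953 34.7324 12.3216 1.3458 0.0000 0.0000
88.2553 78.4850 65.0254 46.4834 20.9400 2.5288 0.0000 0.0000 0.0000
92.0849 83.7606 72.2930 56.4953 34.7324 4.7517 0.0000 0.0000 0.0000 0.0000

Δt=0.17767, u=1.17371, d=0.85200, q=0.46668, disc=e^(-rΔt)=0.99787
k=9 terminal: V=max(K-S,0) → 92.0849 83.7606 72.2930 56.4953 34.7324 4.7517 0.0000 0.0000 0.0000 0.0000
k=8: j=0 S=25.8747 intr=88.2553 cont=88.0123 V=88.2553[EX]; j=1 S=35.6450 intr=78.4850 cont=78.2419 V=78.4850[EX]; j=2 S=49.1046 intr=65.0254 cont=64.7823 V=65.0254[EX]; j=3 S=67.6466 intr=46.4834 cont=46.2404 V=46.4834[EX]; j=4 S=93.1900 intr=20.9400 cont=20.6969 V=20.9400[EX]; j=5 S=128.3787 intr=0.0000 cont=2.5288 V=2.5288[hold]; j=6 S=176.8547 intr=0.0000 cont=0.0000 V=0.0000[hold]; j=7 S=243.6353 intr=0.0000 cont=0.0000 V=0.0000[hold]; j=8 S=335.6323 intr=0.0000 cont=0.0000 V=0.0000[hold]  S*(8)=93.1900
k=7: j=0 S=30.3694 intr=83.7606 cont=83.5175 V=83.7606[EX]; j=1 S=41.8370 intr=72.2930 cont=72.0500 V=72.2930[EX]; j=2 S=57.6347 intr=56.4953 cont=56.2523 V=56.4953[EX]; j=3 S=79.3976 intr=34.7324 cont=34.4893 V=34.7324[EX]; j=4 S=109.3783 intr=4.7517 cont=12.3216 V=12.3216[hold]; j=5 S=150.6797 intr=0.0000 cont=1.3458 V=1.3458[hold]; j=6 S=207.5766 intr=0.0000 cont=0.0000 V=0.0000[hold]; j=7 S=285.9578 intr=0.0000 cont=0.0000 V=0.0000[hold]  S*(7)=79.3976
k=6: j=0 S=35.6450 intr=78.4850 cont=78.2419 V=78.4850[EX]; j=1 S=49.1046 intr=65.0254 cont=64.7823 V=65.0254[EX]; j=2 S=67.6466 intr=46.4834 cont=46.2404 V=46.4834[EX]; j=3 S=93.1900 intr=20.9400 cont=24.2221 V=24.2221[hold]; j=4 S=128.3787 intr=0.0000 cont=7.1841 V=7.1841[hold]; j=5 S=176.8547 intr=0.0000 cont=0.7162 V=0.7162[hold]; j=6 S=243.6353 intr=0.0000 cont=0.0000 V=0.0000[hold]  S*(6)=67.6466
k=5: j=0 S=41.8370 intr=72.2930 cont=72.0500 V=72.2930[EX]; j=1 S=57.6347 intr=56.4953 cont=56.2523 V=56.4953[EX]; j=2 S=79.3976 intr=34.7324 cont=36.0177 V=36.0177[hold]; j=3 S=109.3783 intr=4.7517 cont=16.2362 V=16.2362[hold]; j=4 S=150.6797 intr=0.0000 cont=4.1568 V=4.1568[hold]; j=5 S=207.5766 intr=0.0000 cont=0.3812 V=0.3812[hold]  S*(5)=57.6347
k=4: j=0 S=49.1046 intr=65.0254 cont=64.7823 V=65.0254[EX]; j=1 S=67.6466 intr=46.4834 cont=46.8389 V=46.8389[hold]; j=2 S=93.1900 intr=20.9400 cont=26.7291 V=26.7291[hold]; j=3 S=128.3787 intr=0.0000 cont=10.5765 V=10.5765[hold]; j=4 S=176.8547 intr=0.0000 cont=2.3897 V=2.3897[hold]  S*(4)=49.1046
k=3: j=0 S=57.6347 intr=56.4953 cont=56.4178 V=56.4953[EX]; j=1 S=79.3976 intr=34.7324 cont=37.3744 V=37.3744[hold]; j=2 S=109.3783 intr=4.7517 cont=19.1502 V=19.1502[hold]; j=3 S=150.6797 intr=0.0000 cont=6.7415 V=6.7415[hold]  S*(3)=57.6347
k=2: j=0 S=67.6466 intr=46.4834 cont=47.4707 V=47.4707[hold]; j=1 S=93.1900 intr=20.9400 cont=28.8081 V=28.8081[hold]; j=2 S=128.3787 intr=0.0000 cont=13.3309 V=13.3309[hold]  S*(2)=-
k=1: j=0 S=79.3976 intr=34.7324 cont=38.6788 V=38.6788[hold]; j=1 S=109.3783 intr=4.7517 cont=21.5393 V=21.5393[hold]  S*(1)=-
k=0: j=0 S=93.1900 intr=20.9400 cont=30.6148 V=30.6148[hold]  S*(0)=-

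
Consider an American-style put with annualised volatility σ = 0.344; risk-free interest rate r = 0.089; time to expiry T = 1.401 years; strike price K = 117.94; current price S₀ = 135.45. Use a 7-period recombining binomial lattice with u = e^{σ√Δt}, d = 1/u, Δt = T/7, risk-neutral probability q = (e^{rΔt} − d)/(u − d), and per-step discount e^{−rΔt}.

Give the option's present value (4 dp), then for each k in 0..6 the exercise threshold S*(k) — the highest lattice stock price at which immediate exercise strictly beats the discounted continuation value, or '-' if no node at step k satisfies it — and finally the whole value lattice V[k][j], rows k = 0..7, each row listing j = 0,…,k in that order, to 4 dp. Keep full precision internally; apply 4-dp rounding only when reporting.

price = 8.2542
boundary = - - - 85.3630 73.1869 85.3630 99.5649
tree:
8.2542
13.4855 3.7062
21.3635 6.6728 1.0933
32.5770 11.7414 2.2204 0.0897
44.7531 20.0172 4.5010 0.1901 0.0000
55.1924 32.5770 9.1047 0.4029 0.0000 0.0000
64.1427 44.7531 18.3751 0.8541 0.0000 0.0000 0.0000
71.8163 55.1924 32.5770 1.8105 0.0000 0.0000 0.0000 0.0000

params: Δt=0.20014 u=1.16637 d=0.85736 q=0.51976 e^(-rΔt)=0.98234
t_7 payoffs: 71.8163 55.1924 32.5770 1.8105 0.0000 0.0000 0.0000 0.0000
t_6: node(6,0) S=53.7973 payoff=64.1427 vs cont=62.0604 → 64.1427 [stop]  node(6,1) S=73.1869 payoff=44.7531 vs cont=42.6708 → 44.7531 [stop]  node(6,2) S=99.5649 payoff=18.3751 vs cont=16.2929 → 18.3751 [stop]  node(6,3) S=135.4500 payoff=0.0000 vs cont=0.8541 → 0.8541 [wait]  node(6,4) S=184.2688 payoff=0.0000 vs cont=0.0000 → 0.0000 [wait]  node(6,5) S=250.6828 payoff=0.0000 vs cont=0.0000 → 0.0000 [wait]  node(6,6) S=341.0336 payoff=0.0000 vs cont=0.0000 → 0.0000 [wait]  ⇒ S*(6)=99.5649
t_5: node(5,0) S=62.7476 payoff=55.1924 vs cont=53.1102 → 55.1924 [stop]  node(5,1) S=85.3630 payoff=32.5770 vs cont=30.4947 → 32.5770 [stop]  node(5,2) S=116.1295 payoff=1.8105 vs cont=9.1047 → 9.1047 [wait]  node(5,3) S=157.9848 payoff=0.0000 vs cont=0.4029 → 0.4029 [wait]  node(5,4) S=214.9256 payoff=0.0000 vs cont=0.0000 → 0.0000 [wait]  node(5,5) S=292.3889 payoff=0.0000 vs cont=0.0000 → 0.0000 [wait]  ⇒ S*(5)=85.3630
t_4: node(4,0) S=73.1869 payoff=44.7531 vs cont=42.6708 → 44.7531 [stop]  node(4,1) S=99.5649 payoff=18.3751 vs cont=20.0172 → 20.0172 [wait]  node(4,2) S=135.4500 payoff=0.0000 vs cont=4.5010 → 4.5010 [wait]  node(4,3) S=184.2688 payoff=0.0000 vs cont=0.1901 → 0.1901 [wait]  node(4,4) S=250.6828 payoff=0.0000 vs cont=0.0000 → 0.0000 [wait]  ⇒ S*(4)=73.1869
t_3: node(3,0) S=85.3630 payoff=32.5770 vs cont=31.3332 → 32.5770 [stop]  node(3,1) S=116.1295 payoff=1.8105 vs cont=11.7414 → 11.7414 [wait]  node(3,2) S=157.9848 payoff=0.0000 vs cont=2.2204 → 2.2204 [wait]  node(3,3) S=214.9256 payoff=0.0000 vs cont=0.0897 → 0.0897 [wait]  ⇒ S*(3)=85.3630
t_2: node(2,0) S=99.5649 payoff=18.3751 vs cont=21.3635 → 21.3635 [wait]  node(2,1) S=135.4500 payoff=0.0000 vs cont=6.6728 → 6.6728 [wait]  node(2,2) S=184.2688 payoff=0.0000 vs cont=1.0933 → 1.0933 [wait]  ⇒ S*(2)=-
t_1: node(1,0) S=116.1295 payoff=1.8105 vs cont=13.4855 → 13.4855 [wait]  node(1,1) S=157.9848 payoff=0.0000 vs cont=3.7062 → 3.7062 [wait]  ⇒ S*(1)=-
t_0: node(0,0) S=135.4500 payoff=0.0000 vs cont=8.2542 → 8.2542 [wait]  ⇒ S*(0)=-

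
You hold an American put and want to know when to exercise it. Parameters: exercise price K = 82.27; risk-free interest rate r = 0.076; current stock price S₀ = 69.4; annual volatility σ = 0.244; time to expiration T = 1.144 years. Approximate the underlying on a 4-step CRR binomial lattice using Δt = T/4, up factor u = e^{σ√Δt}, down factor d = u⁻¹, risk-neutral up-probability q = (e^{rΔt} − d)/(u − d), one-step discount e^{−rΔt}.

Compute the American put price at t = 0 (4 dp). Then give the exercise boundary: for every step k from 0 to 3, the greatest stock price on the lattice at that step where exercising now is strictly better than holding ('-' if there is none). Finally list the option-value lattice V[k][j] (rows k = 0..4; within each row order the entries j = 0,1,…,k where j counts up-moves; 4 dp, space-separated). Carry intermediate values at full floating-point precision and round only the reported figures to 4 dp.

Δt=0.28600, u=1.13939, d=0.87767, q=0.55138, disc=e^(-rΔt)=0.97850
k=4 terminal: V=max(K-S,0) → 41.0908 28.8113 12.8700 0.0000 0.0000
k=3: j=0 S=46.9189 intr=35.3511 cont=33.5822 V=35.3511[EX]; j=1 S=60.9101 intr=21.3599 cont=19.5910 V=21.3599[EX]; j=2 S=79.0733 intr=3.1967 cont=5.6495 V=5.6495[hold]; j=3 S=102.6529 intr=0.0000 cont=0.0000 V=0.0000[hold]  S*(3)=60.9101
k=2: j=0 S=53.4587 intr=28.8113 cont=27.0424 V=28.8113[EX]; j=1 S=69.4000 intr=12.8700 cont=12.4245 V=12.8700[EX]; j=2 S=90.0950 intr=0.0000 cont=2.4800 V=2.4800[hold]  S*(2)=69.4000
k=1: j=0 S=60.9101 intr=21.3599 cont=19.5910 V=21.3599[EX]; j=1 S=79.0733 intr=3.1967 cont=6.9876 V=6.9876[hold]  S*(1)=60.9101
k=0: j=0 S=69.4000 intr=12.8700 cont=13.1464 V=13.1464[hold]  S*(0)=-

price = 13.1464
boundary = - 60.9101 69.4000 60.9101
tree:
13.1464
21.3599 6.9876
28.8113 12.8700 2.4800
35.3511 21.3599 5.6495 0.0000
41.0908 28.8113 12.8700 0.0000 0.0000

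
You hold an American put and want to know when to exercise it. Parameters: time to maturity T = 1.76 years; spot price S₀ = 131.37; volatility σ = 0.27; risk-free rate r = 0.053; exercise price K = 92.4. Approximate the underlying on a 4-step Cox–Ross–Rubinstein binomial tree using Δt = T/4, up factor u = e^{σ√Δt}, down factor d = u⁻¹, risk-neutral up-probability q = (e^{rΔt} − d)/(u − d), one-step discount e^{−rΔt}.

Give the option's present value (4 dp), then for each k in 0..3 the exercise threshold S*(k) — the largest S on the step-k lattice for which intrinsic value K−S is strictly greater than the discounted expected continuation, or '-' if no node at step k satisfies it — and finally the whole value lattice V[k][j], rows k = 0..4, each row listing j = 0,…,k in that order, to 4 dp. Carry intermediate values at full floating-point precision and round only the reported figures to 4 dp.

price = 1.6947
boundary = - - - 76.7631
tree:
1.6947
3.5557 0.0596
7.4578 0.1272 0.0000
15.6369 0.2718 0.0000 0.0000
28.2242 0.5807 0.0000 0.0000 0.0000

params: Δt=0.44000 u=1.19614 d=0.83602 q=0.52086 e^(-rΔt)=0.97695
t_4 payoffs: 28.2242 0.5807 0.0000 0.0000 0.0000
t_3: node(3,0) S=76.7631 payoff=15.6369 vs cont=13.5070 → 15.6369 [stop]  node(3,1) S=109.8285 payoff=0.0000 vs cont=0.2718 → 0.2718 [wait]  node(3,2) S=157.1366 payoff=0.0000 vs cont=0.0000 → 0.0000 [wait]  node(3,3) S=224.8225 payoff=0.0000 vs cont=0.0000 → 0.0000 [wait]  ⇒ S*(3)=76.7631
t_2: node(2,0) S=91.8193 payoff=0.5807 vs cont=7.4578 → 7.4578 [wait]  node(2,1) S=131.3700 payoff=0.0000 vs cont=0.1272 → 0.1272 [wait]  node(2,2) S=187.9570 payoff=0.0000 vs cont=0.0000 → 0.0000 [wait]  ⇒ S*(2)=-
t_1: node(1,0) S=109.8285 payoff=0.0000 vs cont=3.5557 → 3.5557 [wait]  node(1,1) S=157.1366 payoff=0.0000 vs cont=0.0596 → 0.0596 [wait]  ⇒ S*(1)=-
t_0: node(0,0) S=131.3700 payoff=0.0000 vs cont=1.6947 → 1.6947 [wait]  ⇒ S*(0)=-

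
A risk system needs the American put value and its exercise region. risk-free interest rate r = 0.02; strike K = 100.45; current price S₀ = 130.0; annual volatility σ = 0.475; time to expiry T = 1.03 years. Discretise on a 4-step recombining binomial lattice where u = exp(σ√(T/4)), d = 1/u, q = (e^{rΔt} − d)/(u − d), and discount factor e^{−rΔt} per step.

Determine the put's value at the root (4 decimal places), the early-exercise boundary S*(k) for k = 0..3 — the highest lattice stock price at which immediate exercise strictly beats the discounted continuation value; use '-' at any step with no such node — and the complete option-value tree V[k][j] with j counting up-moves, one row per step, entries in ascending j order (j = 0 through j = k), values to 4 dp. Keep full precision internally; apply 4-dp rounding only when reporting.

price = 10.5304
boundary = - - - 63.0814
tree:
10.5304
16.5657 3.2936
25.3668 6.0263 0.0000
37.3686 11.0263 0.0000 0.0000
50.8798 20.1747 0.0000 0.0000 0.0000

Δt=0.25750  u=1.27257  d=0.78581  q=0.45064  discount=0.99486
step 4 (expiry): payoffs max(K−S,0) = 50.8798 20.1747 0.0000 0.0000 0.0000
step 3: (k=3,j=0): S=63.0814, (K−S)⁺=37.3686, hold=36.8526 ⇒ V=37.3686 exercise | (k=3,j=1): S=102.1557, (K−S)⁺=0.0000, hold=11.0263 ⇒ V=11.0263 continue | (k=3,j=2): S=165.4337, (K−S)⁺=0.0000, hold=0.0000 ⇒ V=0.0000 continue | (k=3,j=3): S=267.9078, (K−S)⁺=0.0000, hold=0.0000 ⇒ V=0.0000 continue  boundary S*=63.0814
step 2: (k=2,j=0): S=80.2753, (K−S)⁺=20.1747, hold=25.3668 ⇒ V=25.3668 continue | (k=2,j=1): S=130.0000, (K−S)⁺=0.0000, hold=6.0263 ⇒ V=6.0263 continue | (k=2,j=2): S=210.5255, (K−S)⁺=0.0000, hold=0.0000 ⇒ V=0.0000 continue  boundary S*=-
step 1: (k=1,j=0): S=102.1557, (K−S)⁺=0.0000, hold=16.5657 ⇒ V=16.5657 continue | (k=1,j=1): S=165.4337, (K−S)⁺=0.0000, hold=3.2936 ⇒ V=3.2936 continue  boundary S*=-
step 0: (k=0,j=0): S=130.0000, (K−S)⁺=0.0000, hold=10.5304 ⇒ V=10.5304 continue  boundary S*=-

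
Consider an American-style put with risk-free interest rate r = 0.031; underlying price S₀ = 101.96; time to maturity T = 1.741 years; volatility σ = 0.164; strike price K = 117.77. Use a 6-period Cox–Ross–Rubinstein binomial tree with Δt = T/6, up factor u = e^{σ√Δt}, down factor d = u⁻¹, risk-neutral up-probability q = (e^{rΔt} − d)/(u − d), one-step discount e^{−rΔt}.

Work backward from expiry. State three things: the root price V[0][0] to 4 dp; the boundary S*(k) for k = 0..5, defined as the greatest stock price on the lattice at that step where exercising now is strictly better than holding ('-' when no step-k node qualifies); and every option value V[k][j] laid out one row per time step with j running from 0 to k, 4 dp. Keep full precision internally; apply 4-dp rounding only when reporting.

price = 16.7833
boundary = - 93.3390 85.4470 93.3390 101.9600 93.3390
tree:
16.7833
24.4310 10.2608
32.3230 16.2196 5.1307
39.5477 24.4310 9.1857 1.6079
46.1616 32.3230 15.8100 3.4447 0.0000
52.2163 39.5477 24.4310 7.3798 0.0000 0.0000
57.7590 46.1616 32.3230 15.8100 0.0000 0.0000 0.0000

params: Δt=0.29017 u=1.09236 d=0.91545 q=0.52900 e^(-rΔt)=0.99105
t_6 payoffs: 57.7590 46.1616 32.3230 15.8100 0.0000 0.0000 0.0000
t_5: node(5,0) S=65.5537 payoff=52.2163 vs cont=51.1617 → 52.2163 [stop]  node(5,1) S=78.2223 payoff=39.5477 vs cont=38.4931 → 39.5477 [stop]  node(5,2) S=93.3390 payoff=24.4310 vs cont=23.3763 → 24.4310 [stop]  node(5,3) S=111.3772 payoff=6.3928 vs cont=7.3798 → 7.3798 [wait]  node(5,4) S=132.9013 payoff=0.0000 vs cont=0.0000 → 0.0000 [wait]  node(5,5) S=158.5850 payoff=0.0000 vs cont=0.0000 → 0.0000 [wait]  ⇒ S*(5)=93.3390
t_4: node(4,0) S=71.6084 payoff=46.1616 vs cont=45.1070 → 46.1616 [stop]  node(4,1) S=85.4470 payoff=32.3230 vs cont=31.2684 → 32.3230 [stop]  node(4,2) S=101.9600 payoff=15.8100 vs cont=15.2728 → 15.8100 [stop]  node(4,3) S=121.6642 payoff=0.0000 vs cont=3.4447 → 3.4447 [wait]  node(4,4) S=145.1763 payoff=0.0000 vs cont=0.0000 → 0.0000 [wait]  ⇒ S*(4)=101.9600
t_3: node(3,0) S=78.2223 payoff=39.5477 vs cont=38.4931 → 39.5477 [stop]  node(3,1) S=93.3390 payoff=24.4310 vs cont=23.3763 → 24.4310 [stop]  node(3,2) S=111.3772 payoff=6.3928 vs cont=9.1857 → 9.1857 [wait]  node(3,3) S=132.9013 payoff=0.0000 vs cont=1.6079 → 1.6079 [wait]  ⇒ S*(3)=93.3390
t_2: node(2,0) S=85.4470 payoff=32.3230 vs cont=31.2684 → 32.3230 [stop]  node(2,1) S=101.9600 payoff=15.8100 vs cont=16.2196 → 16.2196 [wait]  node(2,2) S=121.6642 payoff=0.0000 vs cont=5.1307 → 5.1307 [wait]  ⇒ S*(2)=85.4470
t_1: node(1,0) S=93.3390 payoff=24.4310 vs cont=23.5911 → 24.4310 [stop]  node(1,1) S=111.3772 payoff=6.3928 vs cont=10.2608 → 10.2608 [wait]  ⇒ S*(1)=93.3390
t_0: node(0,0) S=101.9600 payoff=15.8100 vs cont=16.7833 → 16.7833 [wait]  ⇒ S*(0)=-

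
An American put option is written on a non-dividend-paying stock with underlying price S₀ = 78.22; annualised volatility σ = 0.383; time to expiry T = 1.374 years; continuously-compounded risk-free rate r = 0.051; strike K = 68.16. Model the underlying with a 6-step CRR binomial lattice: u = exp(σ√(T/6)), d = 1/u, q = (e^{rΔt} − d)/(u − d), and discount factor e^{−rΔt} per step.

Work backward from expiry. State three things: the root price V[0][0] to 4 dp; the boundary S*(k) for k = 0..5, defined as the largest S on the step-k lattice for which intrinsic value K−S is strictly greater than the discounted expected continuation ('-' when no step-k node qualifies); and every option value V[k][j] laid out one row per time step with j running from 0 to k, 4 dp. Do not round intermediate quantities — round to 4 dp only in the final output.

params: Δt=0.22900 u=1.20115 d=0.83253 q=0.48618 e^(-rΔt)=0.98839
t_6 payoffs: 42.1146 30.5826 13.9446 0.0000 0.0000 0.0000 0.0000
t_5: node(5,0) S=31.2845 payoff=36.8755 vs cont=36.0841 → 36.8755 [stop]  node(5,1) S=45.1362 payoff=23.0238 vs cont=22.2324 → 23.0238 [stop]  node(5,2) S=65.1208 payoff=3.0392 vs cont=7.0819 → 7.0819 [wait]  node(5,3) S=93.9541 payoff=0.0000 vs cont=0.0000 → 0.0000 [wait]  node(5,4) S=135.5536 payoff=0.0000 vs cont=0.0000 → 0.0000 [wait]  node(5,5) S=195.5720 payoff=0.0000 vs cont=0.0000 → 0.0000 [wait]  ⇒ S*(5)=45.1362
t_4: node(4,0) S=37.5774 payoff=30.5826 vs cont=29.7912 → 30.5826 [stop]  node(4,1) S=54.2154 payoff=13.9446 vs cont=15.0959 → 15.0959 [wait]  node(4,2) S=78.2200 payoff=0.0000 vs cont=3.5966 → 3.5966 [wait]  node(4,3) S=112.8531 payoff=0.0000 vs cont=0.0000 → 0.0000 [wait]  node(4,4) S=162.8204 payoff=0.0000 vs cont=0.0000 → 0.0000 [wait]  ⇒ S*(4)=37.5774
t_3: node(3,0) S=45.1362 payoff=23.0238 vs cont=22.7857 → 23.0238 [stop]  node(3,1) S=65.1208 payoff=3.0392 vs cont=9.3948 → 9.3948 [wait]  node(3,2) S=93.9541 payoff=0.0000 vs cont=1.8266 → 1.8266 [wait]  node(3,3) S=135.5536 payoff=0.0000 vs cont=0.0000 → 0.0000 [wait]  ⇒ S*(3)=45.1362
t_2: node(2,0) S=54.2154 payoff=13.9446 vs cont=16.2073 → 16.2073 [wait]  node(2,1) S=78.2200 payoff=0.0000 vs cont=5.6490 → 5.6490 [wait]  node(2,2) S=112.8531 payoff=0.0000 vs cont=0.9276 → 0.9276 [wait]  ⇒ S*(2)=-
t_1: node(1,0) S=65.1208 payoff=3.0392 vs cont=10.9455 → 10.9455 [wait]  node(1,1) S=93.9541 payoff=0.0000 vs cont=3.3146 → 3.3146 [wait]  ⇒ S*(1)=-
t_0: node(0,0) S=78.2200 payoff=0.0000 vs cont=7.1515 → 7.1515 [wait]  ⇒ S*(0)=-

price = 7.1515
boundary = - - - 45.1362 37.5774 45.1362
tree:
7.1515
10.9455 3.3146
16.2073 5.6490 0.9276
23.0238 9.3948 1.8266 0.0000
30.5826 15.0959 3.5966 0.0000 0.0000
36.8755 23.0238 7.0819 0.0000 0.0000 0.0000
42.1146 30.5826 13.9446 0.0000 0.0000 0.0000 0.0000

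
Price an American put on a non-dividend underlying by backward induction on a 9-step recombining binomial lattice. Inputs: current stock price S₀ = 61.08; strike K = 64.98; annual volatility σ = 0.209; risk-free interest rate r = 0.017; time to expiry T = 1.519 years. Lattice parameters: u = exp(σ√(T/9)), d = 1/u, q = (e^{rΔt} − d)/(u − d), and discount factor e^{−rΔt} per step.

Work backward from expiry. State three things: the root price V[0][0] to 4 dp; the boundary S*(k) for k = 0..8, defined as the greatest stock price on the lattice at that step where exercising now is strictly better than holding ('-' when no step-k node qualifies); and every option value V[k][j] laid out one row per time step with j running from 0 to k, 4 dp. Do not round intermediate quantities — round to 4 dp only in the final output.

Δt=0.16878, u=1.08966, d=0.91772, q=0.49526, disc=e^(-rΔt)=0.99713
k=9 terminal: V=max(K-S,0) → 36.7772 31.4934 25.2196 17.7704 8.9256 0.0000 0.0000 0.0000 0.0000 0.0000
k=8: j=0 S=30.7314 intr=34.2486 cont=34.0625 V=34.2486[EX]; j=1 S=36.4889 intr=28.4911 cont=28.3049 V=28.4911[EX]; j=2 S=43.3252 intr=21.6548 cont=21.4686 V=21.6548[EX]; j=3 S=51.4422 intr=13.5378 cont=13.3516 V=13.5378[EX]; j=4 S=61.0800 intr=3.9000 cont=4.4922 V=4.4922[hold]; j=5 S=72.5234 intr=0.0000 cont=0.0000 V=0.0000[hold]; j=6 S=86.1108 intr=0.0000 cont=0.0000 V=0.0000[hold]; j=7 S=102.2438 intr=0.0000 cont=0.0000 V=0.0000[hold]; j=8 S=121.3993 intr=0.0000 cont=0.0000 V=0.0000[hold]  S*(8)=51.4422
k=7: j=0 S=33.4866 intr=31.4934 cont=31.3072 V=31.4934[EX]; j=1 S=39.7604 intr=25.2196 cont=25.0334 V=25.2196[EX]; j=2 S=47.2096 intr=17.7704 cont=17.5842 V=17.7704[EX]; j=3 S=56.0544 intr=8.9256 cont=9.0319 V=9.0319[hold]; j=4 S=66.5562 intr=0.0000 cont=2.2609 V=2.2609[hold]; j=5 S=79.0256 intr=0.0000 cont=0.0000 V=0.0000[hold]; j=6 S=93.8312 intr=0.0000 cont=0.0000 V=0.0000[hold]; j=7 S=111.4106 intr=0.0000 cont=0.0000 V=0.0000[hold]  S*(7)=47.2096
k=6: j=0 S=36.4889 intr=28.4911 cont=28.3049 V=28.4911[EX]; j=1 S=43.3252 intr=21.6548 cont=21.4686 V=21.6548[EX]; j=2 S=51.4422 intr=13.5378 cont=13.4041 V=13.5378[EX]; j=3 S=61.0800 intr=3.9000 cont=5.6623 V=5.6623[hold]; j=4 S=72.5234 intr=0.0000 cont=1.1379 V=1.1379[hold]; j=5 S=86.1108 intr=0.0000 cont=0.0000 V=0.0000[hold]; j=6 S=102.2438 intr=0.0000 cont=0.0000 V=0.0000[hold]  S*(6)=51.4422
k=5: j=0 S=39.7604 intr=25.2196 cont=25.0334 V=25.2196[EX]; j=1 S=47.2096 intr=17.7704 cont=17.5842 V=17.7704[EX]; j=2 S=56.0544 intr=8.9256 cont=9.6097 V=9.6097[hold]; j=3 S=66.5562 intr=0.0000 cont=3.4117 V=3.4117[hold]; j=4 S=79.0256 intr=0.0000 cont=0.5727 V=0.5727[hold]; j=5 S=93.8312 intr=0.0000 cont=0.0000 V=0.0000[hold]  S*(5)=47.2096
k=4: j=0 S=43.3252 intr=21.6548 cont=21.4686 V=21.6548[EX]; j=1 S=51.4422 intr=13.5378 cont=13.6894 V=13.6894[hold]; j=2 S=61.0800 intr=3.9000 cont=6.5214 V=6.5214[hold]; j=3 S=72.5234 intr=0.0000 cont=1.9999 V=1.9999[hold]; j=4 S=86.1108 intr=0.0000 cont=0.2882 V=0.2882[hold]  S*(4)=43.3252
k=3: j=0 S=47.2096 intr=17.7704 cont=17.6591 V=17.7704[EX]; j=1 S=56.0544 intr=8.9256 cont=10.1103 V=10.1103[hold]; j=2 S=66.5562 intr=0.0000 cont=4.2698 V=4.2698[hold]; j=3 S=79.0256 intr=0.0000 cont=1.1489 V=1.1489[hold]  S*(3)=47.2096
k=2: j=0 S=51.4422 intr=13.5378 cont=13.9367 V=13.9367[hold]; j=1 S=61.0800 intr=3.9000 cont=7.1971 V=7.1971[hold]; j=2 S=72.5234 intr=0.0000 cont=2.7163 V=2.7163[hold]  S*(2)=-
k=1: j=0 S=56.0544 intr=8.9256 cont=10.5685 V=10.5685[hold]; j=1 S=66.5562 intr=0.0000 cont=4.9637 V=4.9637[hold]  S*(1)=-
k=0: j=0 S=61.0800 intr=3.9000 cont=7.7703 V=7.7703[hold]  S*(0)=-

price = 7.7703
boundary = - - - 47.2096 43.3252 47.2096 51.4422 47.2096 51.4422
tree:
7.7703
10.5685 4.9637
13.9367 7.1971 2.7163
17.7704 10.1103 4.2698 1.1489
21.6548 13.6894 6.5214 1.9999 0.2882
25.2196 17.7704 9.6097 3.4117 0.5727 0.0000
28.4911 21.6548 13.5378 5.6623 1.1379 0.0000 0.0000
31.4934 25.2196 17.7704 9.0319 2.2609 0.0000 0.0000 0.0000
34.2486 28.4911 21.6548 13.5378 4.4922 0.0000 0.0000 0.0000 0.0000
36.7772 31.4934 25.2196 17.7704 8.9256 0.0000 0.0000 0.0000 0.0000 0.0000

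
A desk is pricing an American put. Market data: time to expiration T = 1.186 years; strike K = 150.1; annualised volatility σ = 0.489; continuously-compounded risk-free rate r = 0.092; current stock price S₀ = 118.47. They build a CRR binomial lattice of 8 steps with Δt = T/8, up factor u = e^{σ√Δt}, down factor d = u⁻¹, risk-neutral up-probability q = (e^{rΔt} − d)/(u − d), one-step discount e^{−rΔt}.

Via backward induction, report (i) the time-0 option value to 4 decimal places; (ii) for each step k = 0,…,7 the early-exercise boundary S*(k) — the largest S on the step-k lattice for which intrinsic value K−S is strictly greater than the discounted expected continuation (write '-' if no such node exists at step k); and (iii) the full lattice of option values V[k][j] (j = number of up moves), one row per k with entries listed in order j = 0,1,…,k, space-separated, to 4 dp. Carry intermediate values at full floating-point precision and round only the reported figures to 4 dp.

params: Δt=0.14825 u=1.20717 d=0.82838 q=0.48932 e^(-rΔt)=0.98645
t_8 payoffs: 123.8304 111.8182 94.3133 68.8039 31.6300 0.0000 0.0000 0.0000 0.0000
t_7: node(7,0) S=31.7120 payoff=118.3880 vs cont=116.3547 → 118.3880 [stop]  node(7,1) S=46.2127 payoff=103.8873 vs cont=101.8539 → 103.8873 [stop]  node(7,2) S=67.3442 payoff=82.7558 vs cont=80.7225 → 82.7558 [stop]  node(7,3) S=98.1384 payoff=51.9616 vs cont=49.9283 → 51.9616 [stop]  node(7,4) S=143.0137 payoff=7.0863 vs cont=15.9339 → 15.9339 [wait]  node(7,5) S=208.4090 payoff=0.0000 vs cont=0.0000 → 0.0000 [wait]  node(7,6) S=303.7072 payoff=0.0000 vs cont=0.0000 → 0.0000 [wait]  node(7,7) S=442.5821 payoff=0.0000 vs cont=0.0000 → 0.0000 [wait]  ⇒ S*(7)=98.1384
t_6: node(6,0) S=38.2818 payoff=111.8182 vs cont=109.7849 → 111.8182 [stop]  node(6,1) S=55.7867 payoff=94.3133 vs cont=92.2799 → 94.3133 [stop]  node(6,2) S=81.2961 payoff=68.8039 vs cont=66.7706 → 68.8039 [stop]  node(6,3) S=118.4700 payoff=31.6300 vs cont=33.8674 → 33.8674 [wait]  node(6,4) S=172.6422 payoff=0.0000 vs cont=8.0269 → 8.0269 [wait]  node(6,5) S=251.5856 payoff=0.0000 vs cont=0.0000 → 0.0000 [wait]  node(6,6) S=366.6270 payoff=0.0000 vs cont=0.0000 → 0.0000 [wait]  ⇒ S*(6)=81.2961
t_5: node(5,0) S=46.2127 payoff=103.8873 vs cont=101.8539 → 103.8873 [stop]  node(5,1) S=67.3442 payoff=82.7558 vs cont=80.7225 → 82.7558 [stop]  node(5,2) S=98.1384 payoff=51.9616 vs cont=51.0082 → 51.9616 [stop]  node(5,3) S=143.0137 payoff=7.0863 vs cont=20.9356 → 20.9356 [wait]  node(5,4) S=208.4090 payoff=0.0000 vs cont=4.0436 → 4.0436 [wait]  node(5,5) S=303.7072 payoff=0.0000 vs cont=0.0000 → 0.0000 [wait]  ⇒ S*(5)=98.1384
t_4: node(4,0) S=55.7867 payoff=94.3133 vs cont=92.2799 → 94.3133 [stop]  node(4,1) S=81.2961 payoff=68.8039 vs cont=66.7706 → 68.8039 [stop]  node(4,2) S=118.4700 payoff=31.6300 vs cont=36.2817 → 36.2817 [wait]  node(4,3) S=172.6422 payoff=0.0000 vs cont=12.4983 → 12.4983 [wait]  node(4,4) S=251.5856 payoff=0.0000 vs cont=2.0370 → 2.0370 [wait]  ⇒ S*(4)=81.2961
t_3: node(3,0) S=67.3442 payoff=82.7558 vs cont=80.7225 → 82.7558 [stop]  node(3,1) S=98.1384 payoff=51.9616 vs cont=52.1736 → 52.1736 [wait]  node(3,2) S=143.0137 payoff=7.0863 vs cont=24.3101 → 24.3101 [wait]  node(3,3) S=208.4090 payoff=0.0000 vs cont=7.2794 → 7.2794 [wait]  ⇒ S*(3)=67.3442
t_2: node(2,0) S=81.2961 payoff=68.8039 vs cont=66.8729 → 68.8039 [stop]  node(2,1) S=118.4700 payoff=31.6300 vs cont=38.0173 → 38.0173 [wait]  node(2,2) S=172.6422 payoff=0.0000 vs cont=15.7602 → 15.7602 [wait]  ⇒ S*(2)=81.2961
t_1: node(1,0) S=98.1384 payoff=51.9616 vs cont=53.0114 → 53.0114 [wait]  node(1,1) S=143.0137 payoff=7.0863 vs cont=26.7590 → 26.7590 [wait]  ⇒ S*(1)=-
t_0: node(0,0) S=118.4700 payoff=31.6300 vs cont=39.6214 → 39.6214 [wait]  ⇒ S*(0)=-

price = 39.6214
boundary = - - 81.2961 67.3442 81.2961 98.1384 81.2961 98.1384
tree:
39.6214
53.0114 26.7590
68.8039 38.0173 15.7602
82.7558 52.1736 24.3101 7.2794
94.3133 68.8039 36.2817 12.4983 2.0370
103.8873 82.7558 51.9616 20.9356 4.0436 0.0000
111.8182 94.3133 68.8039 33.8674 8.0269 0.0000 0.0000
118.3880 103.8873 82.7558 51.9616 15.9339 0.0000 0.0000 0.0000
123.8304 111.8182 94.3133 68.8039 31.6300 0.0000 0.0000 0.0000 0.0000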